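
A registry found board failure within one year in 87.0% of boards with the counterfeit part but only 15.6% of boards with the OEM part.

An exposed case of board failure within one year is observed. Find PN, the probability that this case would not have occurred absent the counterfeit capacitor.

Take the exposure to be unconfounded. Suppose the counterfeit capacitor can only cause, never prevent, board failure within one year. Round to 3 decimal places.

PN ≈ 0.821

p₁ = 0.87, p₀ = 0.156.
Under exogeneity and monotonicity, PN = (p₁ − p₀) / p₁.
PN = (0.87 − 0.156) / 0.87 = 0.714 / 0.87 ≈ 0.8207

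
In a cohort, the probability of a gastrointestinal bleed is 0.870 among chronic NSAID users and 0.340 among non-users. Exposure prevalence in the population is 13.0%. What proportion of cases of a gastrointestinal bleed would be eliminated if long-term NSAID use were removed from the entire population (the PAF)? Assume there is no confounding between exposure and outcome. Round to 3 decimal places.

Let p₁ = 0.87, p₀ = 0.34.
Overall risk P(Y=1) = π·p₁ + (1−π)·p₀ = 0.13×0.87 + 0.87×0.34 = 0.4089.
Under exogeneity, PAF = [P(Y=1) − p₀] / P(Y=1).
PAF = (0.4089 − 0.34) / 0.4089 ≈ 0.1685

PAF ≈ 0.169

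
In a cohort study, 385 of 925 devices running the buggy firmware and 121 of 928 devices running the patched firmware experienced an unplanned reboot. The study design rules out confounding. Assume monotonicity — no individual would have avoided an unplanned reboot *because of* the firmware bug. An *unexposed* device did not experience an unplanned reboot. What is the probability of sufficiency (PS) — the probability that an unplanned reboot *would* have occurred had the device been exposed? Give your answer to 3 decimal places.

p₁ = P(outcome | exposed) = 385/925 = 0.41622
p₀ = P(outcome | unexposed) = 121/928 = 0.13039
Under exogeneity and monotonicity, PS = (p₁ − p₀) / (1 − p₀).
PS = (0.41622 − 0.13039) / (1 − 0.13039) = 0.28583 / 0.86961 ≈ 0.3287

PS ≈ 0.329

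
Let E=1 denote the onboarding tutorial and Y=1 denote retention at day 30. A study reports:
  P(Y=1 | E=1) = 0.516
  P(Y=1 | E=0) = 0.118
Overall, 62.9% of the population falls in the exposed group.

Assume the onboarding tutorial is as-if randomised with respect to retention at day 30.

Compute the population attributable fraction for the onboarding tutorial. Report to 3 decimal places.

Let p₁ = 0.516, p₀ = 0.118.
Overall risk P(Y=1) = π·p₁ + (1−π)·p₀ = 0.629×0.516 + 0.371×0.118 = 0.36834.
Under exogeneity, PAF = [P(Y=1) − p₀] / P(Y=1).
PAF = (0.36834 − 0.118) / 0.36834 ≈ 0.6796

PAF ≈ 0.680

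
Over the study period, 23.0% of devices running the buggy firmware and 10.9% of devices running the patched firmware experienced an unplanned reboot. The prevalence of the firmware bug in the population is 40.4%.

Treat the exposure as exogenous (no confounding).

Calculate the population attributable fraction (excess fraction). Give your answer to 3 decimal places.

p₁ = 0.23, p₀ = 0.109.
Overall risk P(Y=1) = π·p₁ + (1−π)·p₀ = 0.404×0.23 + 0.596×0.109 = 0.15788.
Under exogeneity, PAF = [P(Y=1) − p₀] / P(Y=1).
PAF = (0.15788 − 0.109) / 0.15788 ≈ 0.3096

PAF ≈ 0.310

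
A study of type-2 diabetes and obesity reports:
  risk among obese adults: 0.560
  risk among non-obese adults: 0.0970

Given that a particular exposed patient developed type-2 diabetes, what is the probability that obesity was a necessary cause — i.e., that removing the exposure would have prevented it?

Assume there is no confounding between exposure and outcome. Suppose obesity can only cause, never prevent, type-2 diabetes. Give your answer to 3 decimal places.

Let p₁ = 0.56, p₀ = 0.097.
Under exogeneity and monotonicity, PN = (p₁ − p₀) / p₁.
PN = (0.56 − 0.097) / 0.56 = 0.463 / 0.56 ≈ 0.8268

PN ≈ 0.827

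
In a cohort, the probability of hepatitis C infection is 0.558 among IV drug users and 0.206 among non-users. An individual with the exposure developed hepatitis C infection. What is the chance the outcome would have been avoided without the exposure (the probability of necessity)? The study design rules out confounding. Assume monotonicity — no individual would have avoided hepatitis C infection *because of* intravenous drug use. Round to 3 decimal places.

PN ≈ 0.631

Let p₁ = 0.558, p₀ = 0.206.
Under exogeneity and monotonicity, PN = (p₁ − p₀) / p₁.
PN = (0.558 − 0.206) / 0.558 = 0.352 / 0.558 ≈ 0.6308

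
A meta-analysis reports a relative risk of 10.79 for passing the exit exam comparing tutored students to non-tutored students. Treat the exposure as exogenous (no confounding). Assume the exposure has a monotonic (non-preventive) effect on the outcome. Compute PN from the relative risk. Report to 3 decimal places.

PN ≈ 0.907

Under exogeneity and monotonicity, PN = (RR − 1) / RR = 1 − 1/RR.
PN = (10.79 − 1) / 10.79 = 9.79 / 10.79 ≈ 0.9073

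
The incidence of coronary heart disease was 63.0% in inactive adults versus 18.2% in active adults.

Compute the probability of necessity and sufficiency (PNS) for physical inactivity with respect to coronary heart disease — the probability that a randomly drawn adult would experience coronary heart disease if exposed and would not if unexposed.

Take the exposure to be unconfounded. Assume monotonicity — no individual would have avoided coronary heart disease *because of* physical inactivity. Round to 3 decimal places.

PNS ≈ 0.448

p₁ = 0.63, p₀ = 0.182.
Under exogeneity and monotonicity, PNS = p₁ − p₀.
PNS = 0.63 − 0.182 = 0.448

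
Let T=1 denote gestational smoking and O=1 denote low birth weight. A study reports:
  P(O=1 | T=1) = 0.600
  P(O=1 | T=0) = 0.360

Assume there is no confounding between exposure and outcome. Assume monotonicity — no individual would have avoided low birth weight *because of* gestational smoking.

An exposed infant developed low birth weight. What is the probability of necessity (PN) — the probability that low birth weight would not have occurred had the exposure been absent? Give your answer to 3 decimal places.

Let p₁ = 0.6, p₀ = 0.36.
Under exogeneity and monotonicity, PN = (p₁ − p₀) / p₁.
PN = (0.6 − 0.36) / 0.6 = 0.24 / 0.6 ≈ 0.4000

PN ≈ 0.400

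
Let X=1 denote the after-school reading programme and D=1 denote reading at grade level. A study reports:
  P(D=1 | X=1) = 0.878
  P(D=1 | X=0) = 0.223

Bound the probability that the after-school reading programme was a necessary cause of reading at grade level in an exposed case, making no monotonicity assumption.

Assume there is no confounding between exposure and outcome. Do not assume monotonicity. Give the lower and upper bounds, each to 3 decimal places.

Let p₁ = 0.878, p₀ = 0.223.
Under exogeneity alone the bounds on PN are max{0,(p₁−p₀)/p₁} ≤ PN ≤ min{1,(1−p₀)/p₁}.
  lower = (p₁ − p₀)/p₁ = 0.655 / 0.878 ≈ 0.7460
  upper = min{1, (1 − p₀)/p₁} = 0.777 / 0.878 ≈ 0.8850

0.746 ≤ PN ≤ 0.885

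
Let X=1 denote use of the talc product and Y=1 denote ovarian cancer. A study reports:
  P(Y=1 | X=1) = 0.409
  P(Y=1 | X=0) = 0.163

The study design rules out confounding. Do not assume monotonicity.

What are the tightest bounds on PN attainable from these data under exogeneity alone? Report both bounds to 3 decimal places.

0.601 ≤ PN ≤ 1.000

Let p₁ = 0.409, p₀ = 0.163.
Under exogeneity alone the bounds on PN are max{0,(p₁−p₀)/p₁} ≤ PN ≤ min{1,(1−p₀)/p₁}.
  lower = (p₁ − p₀)/p₁ = 0.246 / 0.409 ≈ 0.6015
  upper = min{1, (1 − p₀)/p₁} = 0.837 / 0.409 ≈ 2.0465 → capped at 1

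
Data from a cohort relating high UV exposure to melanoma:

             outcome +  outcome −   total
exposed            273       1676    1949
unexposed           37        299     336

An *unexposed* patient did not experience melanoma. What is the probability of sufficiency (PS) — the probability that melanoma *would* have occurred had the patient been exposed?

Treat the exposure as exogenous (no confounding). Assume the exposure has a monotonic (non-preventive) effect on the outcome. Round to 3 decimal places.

p₁ = P(outcome | exposed) = 273/1949 = 0.14007
p₀ = P(outcome | unexposed) = 37/336 = 0.11012
Under exogeneity and monotonicity, PS = (p₁ − p₀)/(1 − p₀).
PS = (0.14007 − 0.11012) / 0.88988 ≈ 0.0337

PS ≈ 0.034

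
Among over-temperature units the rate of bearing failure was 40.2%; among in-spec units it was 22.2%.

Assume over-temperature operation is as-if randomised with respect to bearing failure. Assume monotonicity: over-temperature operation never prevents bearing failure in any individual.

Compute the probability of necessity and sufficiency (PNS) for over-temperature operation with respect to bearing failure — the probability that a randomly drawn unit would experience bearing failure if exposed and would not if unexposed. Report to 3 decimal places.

PNS ≈ 0.180

p₁ = 0.402, p₀ = 0.222.
Under exogeneity and monotonicity, PNS = p₁ − p₀.
PNS = 0.402 − 0.222 = 0.18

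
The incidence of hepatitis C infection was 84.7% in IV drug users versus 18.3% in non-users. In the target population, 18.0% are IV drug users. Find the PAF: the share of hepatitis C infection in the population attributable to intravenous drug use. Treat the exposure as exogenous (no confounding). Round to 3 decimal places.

PAF ≈ 0.395

p₁ = 0.847, p₀ = 0.183.
Overall risk P(Y=1) = π·p₁ + (1−π)·p₀ = 0.18×0.847 + 0.82×0.183 = 0.30252.
Under exogeneity, PAF = [P(Y=1) − p₀] / P(Y=1).
PAF = (0.30252 − 0.183) / 0.30252 ≈ 0.3951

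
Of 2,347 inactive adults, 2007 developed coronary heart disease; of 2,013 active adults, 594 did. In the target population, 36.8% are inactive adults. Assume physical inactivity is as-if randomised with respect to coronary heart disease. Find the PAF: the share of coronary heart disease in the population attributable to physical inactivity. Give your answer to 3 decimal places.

PAF ≈ 0.411

p₁ = P(outcome | exposed) = 2007/2347 = 0.85513
p₀ = P(outcome | unexposed) = 594/2013 = 0.29508
Overall risk P(Y=1) = π·p₁ + (1−π)·p₀ = 0.368×0.85513 + 0.632×0.29508 = 0.50118.
Under exogeneity, PAF = [P(Y=1) − p₀] / P(Y=1).
PAF = (0.50118 − 0.29508) / 0.50118 ≈ 0.4112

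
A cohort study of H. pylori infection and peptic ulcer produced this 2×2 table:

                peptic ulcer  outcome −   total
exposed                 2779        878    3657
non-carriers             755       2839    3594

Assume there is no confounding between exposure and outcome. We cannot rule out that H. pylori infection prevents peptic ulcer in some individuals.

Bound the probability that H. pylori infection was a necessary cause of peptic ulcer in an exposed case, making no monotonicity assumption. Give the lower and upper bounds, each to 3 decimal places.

0.724 ≤ PN ≤ 1.000

p₁ = P(outcome | exposed) = 2779/3657 = 0.75991
p₀ = P(outcome | unexposed) = 755/3594 = 0.21007
Under exogeneity alone the bounds on PN are max{0,(p₁−p₀)/p₁} ≤ PN ≤ min{1,(1−p₀)/p₁}.
  lower = (p₁ − p₀)/p₁ = 0.54984 / 0.75991 ≈ 0.7236
  upper = min{1, (1 − p₀)/p₁} = 0.78993 / 0.75991 ≈ 1.0395 → capped at 1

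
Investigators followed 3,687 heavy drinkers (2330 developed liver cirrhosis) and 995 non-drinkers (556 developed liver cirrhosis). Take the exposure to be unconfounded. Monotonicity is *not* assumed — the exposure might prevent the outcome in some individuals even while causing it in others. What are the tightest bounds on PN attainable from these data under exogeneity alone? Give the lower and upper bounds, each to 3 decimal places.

0.116 ≤ PN ≤ 0.698

p₁ = P(outcome | exposed) = 2330/3687 = 0.63195
p₀ = P(outcome | unexposed) = 556/995 = 0.55879
Under exogeneity alone the bounds on PN are max{0,(p₁−p₀)/p₁} ≤ PN ≤ min{1,(1−p₀)/p₁}.
  lower = (p₁ − p₀)/p₁ = 0.073156 / 0.63195 ≈ 0.1158
  upper = min{1, (1 − p₀)/p₁} = 0.44121 / 0.63195 ≈ 0.6982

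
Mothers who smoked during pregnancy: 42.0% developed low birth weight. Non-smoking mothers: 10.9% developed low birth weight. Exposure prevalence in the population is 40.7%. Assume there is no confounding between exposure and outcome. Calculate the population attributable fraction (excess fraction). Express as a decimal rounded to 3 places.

PAF ≈ 0.537

p₁ = 0.42, p₀ = 0.109.
Overall risk P(Y=1) = π·p₁ + (1−π)·p₀ = 0.407×0.42 + 0.593×0.109 = 0.23558.
Under exogeneity, PAF = [P(Y=1) − p₀] / P(Y=1).
PAF = (0.23558 − 0.109) / 0.23558 ≈ 0.5373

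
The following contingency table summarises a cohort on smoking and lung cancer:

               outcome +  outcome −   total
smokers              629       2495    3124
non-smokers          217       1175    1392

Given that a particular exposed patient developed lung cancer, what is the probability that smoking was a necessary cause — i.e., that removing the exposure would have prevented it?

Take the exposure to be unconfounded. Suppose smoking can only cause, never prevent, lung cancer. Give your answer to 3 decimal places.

p₁ = P(outcome | exposed) = 629/3124 = 0.20134
p₀ = P(outcome | unexposed) = 217/1392 = 0.15589
Under exogeneity and monotonicity, PN = (p₁ − p₀)/p₁.
PN = (0.20134 − 0.15589) / 0.20134 ≈ 0.2258

PN ≈ 0.226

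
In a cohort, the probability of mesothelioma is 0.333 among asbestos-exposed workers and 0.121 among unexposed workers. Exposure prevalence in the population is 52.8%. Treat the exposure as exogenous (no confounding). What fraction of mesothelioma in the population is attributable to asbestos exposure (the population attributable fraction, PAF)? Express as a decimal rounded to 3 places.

Let p₁ = 0.333, p₀ = 0.121.
Overall risk P(Y=1) = π·p₁ + (1−π)·p₀ = 0.528×0.333 + 0.472×0.121 = 0.23294.
Under exogeneity, PAF = [P(Y=1) − p₀] / P(Y=1).
PAF = (0.23294 − 0.121) / 0.23294 ≈ 0.4805

PAF ≈ 0.481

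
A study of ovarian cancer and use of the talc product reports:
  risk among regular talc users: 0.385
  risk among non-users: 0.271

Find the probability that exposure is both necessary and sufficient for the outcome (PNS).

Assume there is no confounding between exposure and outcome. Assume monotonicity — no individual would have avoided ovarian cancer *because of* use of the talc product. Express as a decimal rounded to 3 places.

PNS ≈ 0.114

Let p₁ = 0.385, p₀ = 0.271.
Under exogeneity and monotonicity, PNS = p₁ − p₀.
PNS = 0.385 − 0.271 = 0.114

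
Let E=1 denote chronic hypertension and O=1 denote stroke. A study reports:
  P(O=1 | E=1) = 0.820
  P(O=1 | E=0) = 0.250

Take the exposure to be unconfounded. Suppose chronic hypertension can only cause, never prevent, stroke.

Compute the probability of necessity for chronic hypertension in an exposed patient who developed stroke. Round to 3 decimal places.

PN ≈ 0.695

Let p₁ = 0.82, p₀ = 0.25.
Under exogeneity and monotonicity, PN = (p₁ − p₀) / p₁.
PN = (0.82 − 0.25) / 0.82 = 0.57 / 0.82 ≈ 0.6951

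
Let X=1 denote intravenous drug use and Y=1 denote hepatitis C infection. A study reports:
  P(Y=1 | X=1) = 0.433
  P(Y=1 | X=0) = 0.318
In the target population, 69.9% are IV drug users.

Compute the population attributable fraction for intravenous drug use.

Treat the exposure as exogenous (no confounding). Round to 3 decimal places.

PAF ≈ 0.202

Let p₁ = 0.433, p₀ = 0.318.
Overall risk P(Y=1) = π·p₁ + (1−π)·p₀ = 0.699×0.433 + 0.301×0.318 = 0.39838.
Under exogeneity, PAF = [P(Y=1) − p₀] / P(Y=1).
PAF = (0.39838 − 0.318) / 0.39838 ≈ 0.2018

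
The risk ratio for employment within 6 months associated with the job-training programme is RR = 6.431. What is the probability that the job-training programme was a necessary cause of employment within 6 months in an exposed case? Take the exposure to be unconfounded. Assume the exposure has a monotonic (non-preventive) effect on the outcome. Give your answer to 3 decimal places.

Under exogeneity and monotonicity, PN = (RR − 1) / RR = 1 − 1/RR.
PN = (6.431 − 1) / 6.431 = 5.431 / 6.431 ≈ 0.8445

PN ≈ 0.845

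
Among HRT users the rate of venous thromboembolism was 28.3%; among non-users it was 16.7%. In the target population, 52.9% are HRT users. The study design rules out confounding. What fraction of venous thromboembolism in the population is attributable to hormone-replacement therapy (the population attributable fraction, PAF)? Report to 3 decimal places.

p₁ = 0.283, p₀ = 0.167.
Overall risk P(Y=1) = π·p₁ + (1−π)·p₀ = 0.529×0.283 + 0.471×0.167 = 0.22836.
Under exogeneity, PAF = [P(Y=1) − p₀] / P(Y=1).
PAF = (0.22836 − 0.167) / 0.22836 ≈ 0.2687

PAF ≈ 0.269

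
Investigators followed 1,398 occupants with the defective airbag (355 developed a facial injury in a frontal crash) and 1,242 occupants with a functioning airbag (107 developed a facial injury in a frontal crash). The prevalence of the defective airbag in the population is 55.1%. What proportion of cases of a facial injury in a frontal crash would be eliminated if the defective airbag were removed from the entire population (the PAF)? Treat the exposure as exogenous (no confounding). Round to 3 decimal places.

p₁ = P(outcome | exposed) = 355/1398 = 0.25393
p₀ = P(outcome | unexposed) = 107/1242 = 0.086151
Overall risk P(Y=1) = π·p₁ + (1−π)·p₀ = 0.551×0.25393 + 0.449×0.086151 = 0.1786.
Under exogeneity, PAF = [P(Y=1) − p₀] / P(Y=1).
PAF = (0.1786 − 0.086151) / 0.1786 ≈ 0.5176

PAF ≈ 0.518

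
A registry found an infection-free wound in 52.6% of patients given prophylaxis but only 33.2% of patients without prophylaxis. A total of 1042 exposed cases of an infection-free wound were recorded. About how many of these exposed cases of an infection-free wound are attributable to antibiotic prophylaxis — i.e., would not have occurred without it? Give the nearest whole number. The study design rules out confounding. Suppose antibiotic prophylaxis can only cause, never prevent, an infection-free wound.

about 384 cases

p₁ = 0.526, p₀ = 0.332.
PN = (p₁ − p₀)/p₁ = (0.526 − 0.332) / 0.526 ≈ 0.36882.
Attributable cases ≈ PN × (exposed cases) = 0.36882 × 1042 ≈ 384.31.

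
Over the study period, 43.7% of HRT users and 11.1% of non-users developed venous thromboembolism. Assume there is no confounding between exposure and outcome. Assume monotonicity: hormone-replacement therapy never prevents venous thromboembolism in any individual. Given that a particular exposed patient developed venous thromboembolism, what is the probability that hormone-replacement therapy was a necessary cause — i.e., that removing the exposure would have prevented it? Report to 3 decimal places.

p₁ = 0.437, p₀ = 0.111.
Under exogeneity and monotonicity, PN = (p₁ − p₀) / p₁.
PN = (0.437 − 0.111) / 0.437 = 0.326 / 0.437 ≈ 0.7460

PN ≈ 0.746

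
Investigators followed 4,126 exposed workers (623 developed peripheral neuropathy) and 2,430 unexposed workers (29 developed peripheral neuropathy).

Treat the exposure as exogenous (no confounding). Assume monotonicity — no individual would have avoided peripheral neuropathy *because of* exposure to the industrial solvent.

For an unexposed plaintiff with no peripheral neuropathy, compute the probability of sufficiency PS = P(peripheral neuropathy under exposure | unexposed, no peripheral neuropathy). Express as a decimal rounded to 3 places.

p₁ = P(outcome | exposed) = 623/4126 = 0.15099
p₀ = P(outcome | unexposed) = 29/2430 = 0.011934
Under exogeneity and monotonicity, PS = (p₁ − p₀) / (1 − p₀).
PS = (0.15099 − 0.011934) / (1 − 0.011934) = 0.13906 / 0.98807 ≈ 0.1407

PS ≈ 0.141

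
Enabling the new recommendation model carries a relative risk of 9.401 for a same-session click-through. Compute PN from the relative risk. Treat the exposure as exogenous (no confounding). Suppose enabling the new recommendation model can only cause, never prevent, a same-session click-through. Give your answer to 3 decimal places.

Under exogeneity and monotonicity, PN = (RR − 1) / RR = 1 − 1/RR.
PN = (9.401 − 1) / 9.401 = 8.401 / 9.401 ≈ 0.8936

PN ≈ 0.894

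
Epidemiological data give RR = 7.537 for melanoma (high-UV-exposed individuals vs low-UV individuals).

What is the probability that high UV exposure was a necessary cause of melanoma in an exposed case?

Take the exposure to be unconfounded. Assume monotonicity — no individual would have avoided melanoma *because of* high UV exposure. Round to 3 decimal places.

Under exogeneity and monotonicity, PN = (RR − 1) / RR = 1 − 1/RR.
PN = (7.537 − 1) / 7.537 = 6.537 / 7.537 ≈ 0.8673

PN ≈ 0.867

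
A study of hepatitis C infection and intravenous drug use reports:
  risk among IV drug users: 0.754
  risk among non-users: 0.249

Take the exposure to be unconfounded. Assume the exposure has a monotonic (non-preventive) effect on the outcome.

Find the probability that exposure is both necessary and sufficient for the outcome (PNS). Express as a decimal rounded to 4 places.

PNS ≈ 0.5050

Let p₁ = 0.754, p₀ = 0.249.
Under exogeneity and monotonicity, PNS = p₁ − p₀.
PNS = 0.754 − 0.249 = 0.505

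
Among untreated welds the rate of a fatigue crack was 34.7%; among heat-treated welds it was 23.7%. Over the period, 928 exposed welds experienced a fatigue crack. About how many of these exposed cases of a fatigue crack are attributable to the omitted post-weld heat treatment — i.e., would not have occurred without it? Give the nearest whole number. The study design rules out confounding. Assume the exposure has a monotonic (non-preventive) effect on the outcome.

about 294 cases

p₁ = 0.347, p₀ = 0.237.
PN = (p₁ − p₀)/p₁ = (0.347 − 0.237) / 0.347 ≈ 0.31700.
Attributable cases ≈ PN × (exposed cases) = 0.31700 × 928 ≈ 294.18.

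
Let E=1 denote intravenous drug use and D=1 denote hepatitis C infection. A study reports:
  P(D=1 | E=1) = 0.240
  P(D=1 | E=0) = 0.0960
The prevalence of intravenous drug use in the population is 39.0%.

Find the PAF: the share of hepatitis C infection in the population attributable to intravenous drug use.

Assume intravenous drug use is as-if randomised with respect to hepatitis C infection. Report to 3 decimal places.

Let p₁ = 0.24, p₀ = 0.096.
Overall risk P(Y=1) = π·p₁ + (1−π)·p₀ = 0.39×0.24 + 0.61×0.096 = 0.15216.
Under exogeneity, PAF = [P(Y=1) − p₀] / P(Y=1).
PAF = (0.15216 − 0.096) / 0.15216 ≈ 0.3691

PAF ≈ 0.369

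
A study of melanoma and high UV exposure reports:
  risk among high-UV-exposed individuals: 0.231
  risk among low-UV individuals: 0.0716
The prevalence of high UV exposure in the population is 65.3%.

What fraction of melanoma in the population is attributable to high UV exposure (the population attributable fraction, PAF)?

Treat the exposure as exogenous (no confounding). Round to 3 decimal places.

Let p₁ = 0.231, p₀ = 0.0716.
Overall risk P(Y=1) = π·p₁ + (1−π)·p₀ = 0.653×0.231 + 0.347×0.0716 = 0.17569.
Under exogeneity, PAF = [P(Y=1) − p₀] / P(Y=1).
PAF = (0.17569 − 0.0716) / 0.17569 ≈ 0.5925

PAF ≈ 0.592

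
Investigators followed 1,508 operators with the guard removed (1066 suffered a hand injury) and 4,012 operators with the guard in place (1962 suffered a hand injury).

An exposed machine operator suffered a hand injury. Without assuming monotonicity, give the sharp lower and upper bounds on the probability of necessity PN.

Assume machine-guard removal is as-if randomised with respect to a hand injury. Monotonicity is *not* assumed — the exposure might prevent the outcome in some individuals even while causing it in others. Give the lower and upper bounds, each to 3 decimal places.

p₁ = P(outcome | exposed) = 1066/1508 = 0.7069
p₀ = P(outcome | unexposed) = 1962/4012 = 0.48903
Under exogeneity alone the bounds on PN are max{0,(p₁−p₀)/p₁} ≤ PN ≤ min{1,(1−p₀)/p₁}.
  lower = (p₁ − p₀)/p₁ = 0.21786 / 0.7069 ≈ 0.3082
  upper = min{1, (1 − p₀)/p₁} = 0.51097 / 0.7069 ≈ 0.7228

0.308 ≤ PN ≤ 0.723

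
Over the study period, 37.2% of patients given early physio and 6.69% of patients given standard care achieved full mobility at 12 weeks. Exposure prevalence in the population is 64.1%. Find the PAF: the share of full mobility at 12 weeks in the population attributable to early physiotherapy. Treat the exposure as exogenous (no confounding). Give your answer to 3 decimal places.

PAF ≈ 0.745

p₁ = 0.372, p₀ = 0.0669.
Overall risk P(Y=1) = π·p₁ + (1−π)·p₀ = 0.641×0.372 + 0.359×0.0669 = 0.26247.
Under exogeneity, PAF = [P(Y=1) − p₀] / P(Y=1).
PAF = (0.26247 − 0.0669) / 0.26247 ≈ 0.7451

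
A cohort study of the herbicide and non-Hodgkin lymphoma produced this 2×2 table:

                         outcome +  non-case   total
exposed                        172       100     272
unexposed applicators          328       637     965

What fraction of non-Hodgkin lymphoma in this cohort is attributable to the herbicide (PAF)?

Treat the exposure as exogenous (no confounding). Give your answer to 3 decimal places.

p₁ = P(outcome | exposed) = 172/272 = 0.63235
p₀ = P(outcome | unexposed) = 328/965 = 0.3399
Exposure prevalence π = 272/1237 = 0.21989; overall risk P(Y=1) = 0.4042.
Under exogeneity, PAF = [P(Y=1) − p₀]/P(Y=1).
PAF = (0.4042 − 0.3399) / 0.4042 ≈ 0.1591

PAF ≈ 0.159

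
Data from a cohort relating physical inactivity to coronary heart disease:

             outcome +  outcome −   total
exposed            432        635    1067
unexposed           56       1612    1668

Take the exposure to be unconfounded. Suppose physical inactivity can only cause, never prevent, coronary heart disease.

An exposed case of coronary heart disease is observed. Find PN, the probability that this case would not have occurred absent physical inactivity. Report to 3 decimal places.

p₁ = P(outcome | exposed) = 432/1067 = 0.40487
p₀ = P(outcome | unexposed) = 56/1668 = 0.033573
Under exogeneity and monotonicity, PN = (p₁ − p₀) / p₁.
PN = (0.40487 − 0.033573) / 0.40487 = 0.3713 / 0.40487 ≈ 0.9171

PN ≈ 0.917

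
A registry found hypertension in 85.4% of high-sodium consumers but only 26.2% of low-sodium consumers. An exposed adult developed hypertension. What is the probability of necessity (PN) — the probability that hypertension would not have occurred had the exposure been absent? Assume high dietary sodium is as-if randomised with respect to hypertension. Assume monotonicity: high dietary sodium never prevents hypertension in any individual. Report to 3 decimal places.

PN ≈ 0.693

p₁ = 0.854, p₀ = 0.262.
Under exogeneity and monotonicity, PN = (p₁ − p₀) / p₁.
PN = (0.854 − 0.262) / 0.854 = 0.592 / 0.854 ≈ 0.6932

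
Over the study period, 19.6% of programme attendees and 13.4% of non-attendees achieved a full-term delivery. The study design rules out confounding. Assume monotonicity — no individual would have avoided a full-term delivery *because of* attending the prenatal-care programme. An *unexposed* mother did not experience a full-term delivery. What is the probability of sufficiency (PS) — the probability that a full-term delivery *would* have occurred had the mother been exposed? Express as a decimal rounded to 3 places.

p₁ = 0.196, p₀ = 0.134.
Under exogeneity and monotonicity, PS = (p₁ − p₀) / (1 − p₀).
PS = (0.196 − 0.134) / (1 − 0.134) = 0.062 / 0.866 ≈ 0.0716

PS ≈ 0.072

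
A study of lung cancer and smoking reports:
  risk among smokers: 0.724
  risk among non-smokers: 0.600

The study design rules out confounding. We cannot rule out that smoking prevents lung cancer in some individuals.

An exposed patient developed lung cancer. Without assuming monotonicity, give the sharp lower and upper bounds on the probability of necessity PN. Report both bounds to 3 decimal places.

Let p₁ = 0.724, p₀ = 0.6.
Under exogeneity alone the bounds on PN are max{0,(p₁−p₀)/p₁} ≤ PN ≤ min{1,(1−p₀)/p₁}.
  lower = (p₁ − p₀)/p₁ = 0.124 / 0.724 ≈ 0.1713
  upper = min{1, (1 − p₀)/p₁} = 0.4 / 0.724 ≈ 0.5525

0.171 ≤ PN ≤ 0.552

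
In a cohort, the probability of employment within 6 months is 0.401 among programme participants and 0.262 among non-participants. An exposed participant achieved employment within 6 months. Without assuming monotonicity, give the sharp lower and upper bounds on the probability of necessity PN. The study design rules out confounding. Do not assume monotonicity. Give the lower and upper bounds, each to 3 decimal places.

0.347 ≤ PN ≤ 1.000

Let p₁ = 0.401, p₀ = 0.262.
Under exogeneity alone the bounds on PN are max{0,(p₁−p₀)/p₁} ≤ PN ≤ min{1,(1−p₀)/p₁}.
  lower = (p₁ − p₀)/p₁ = 0.139 / 0.401 ≈ 0.3466
  upper = min{1, (1 − p₀)/p₁} = 0.738 / 0.401 ≈ 1.8404 → capped at 1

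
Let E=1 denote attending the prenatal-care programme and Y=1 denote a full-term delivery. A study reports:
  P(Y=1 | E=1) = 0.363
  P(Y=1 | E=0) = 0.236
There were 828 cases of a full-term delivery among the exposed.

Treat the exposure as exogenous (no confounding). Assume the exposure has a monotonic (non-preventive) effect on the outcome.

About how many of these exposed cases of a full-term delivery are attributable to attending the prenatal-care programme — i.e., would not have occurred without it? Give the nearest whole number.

about 290 cases

Let p₁ = 0.363, p₀ = 0.236.
PN = (p₁ − p₀)/p₁ = (0.363 − 0.236) / 0.363 ≈ 0.34986.
Attributable cases ≈ PN × (exposed cases) = 0.34986 × 828 ≈ 289.69.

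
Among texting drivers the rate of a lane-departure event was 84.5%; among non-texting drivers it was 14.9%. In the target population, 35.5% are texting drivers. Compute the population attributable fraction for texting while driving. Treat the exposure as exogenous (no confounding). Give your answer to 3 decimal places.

p₁ = 0.845, p₀ = 0.149.
Overall risk P(Y=1) = π·p₁ + (1−π)·p₀ = 0.355×0.845 + 0.645×0.149 = 0.39608.
Under exogeneity, PAF = [P(Y=1) − p₀] / P(Y=1).
PAF = (0.39608 − 0.149) / 0.39608 ≈ 0.6238

PAF ≈ 0.624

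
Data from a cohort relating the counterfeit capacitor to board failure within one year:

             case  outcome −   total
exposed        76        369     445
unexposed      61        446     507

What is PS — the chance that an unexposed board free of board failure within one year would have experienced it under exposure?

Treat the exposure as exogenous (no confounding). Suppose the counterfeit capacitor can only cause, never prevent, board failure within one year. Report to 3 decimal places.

p₁ = P(outcome | exposed) = 76/445 = 0.17079
p₀ = P(outcome | unexposed) = 61/507 = 0.12032
Under exogeneity and monotonicity, PS = (p₁ − p₀) / (1 − p₀).
PS = (0.17079 − 0.12032) / (1 − 0.12032) = 0.050471 / 0.87968 ≈ 0.0574

PS ≈ 0.057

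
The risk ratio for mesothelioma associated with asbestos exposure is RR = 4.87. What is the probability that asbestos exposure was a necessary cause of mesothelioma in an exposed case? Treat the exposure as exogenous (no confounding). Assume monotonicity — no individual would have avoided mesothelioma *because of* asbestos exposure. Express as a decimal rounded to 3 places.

PN ≈ 0.795

Under exogeneity and monotonicity, PN = (RR − 1) / RR = 1 − 1/RR.
PN = (4.87 − 1) / 4.87 = 3.87 / 4.87 ≈ 0.7947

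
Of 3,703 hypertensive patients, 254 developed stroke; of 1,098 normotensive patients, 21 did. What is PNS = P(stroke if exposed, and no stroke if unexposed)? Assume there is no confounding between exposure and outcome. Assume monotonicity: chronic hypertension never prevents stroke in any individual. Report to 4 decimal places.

p₁ = P(outcome | exposed) = 254/3703 = 0.068593
p₀ = P(outcome | unexposed) = 21/1098 = 0.019126
Under exogeneity and monotonicity, PNS = p₁ − p₀.
PNS = 0.068593 − 0.019126 = 0.049467

PNS ≈ 0.0495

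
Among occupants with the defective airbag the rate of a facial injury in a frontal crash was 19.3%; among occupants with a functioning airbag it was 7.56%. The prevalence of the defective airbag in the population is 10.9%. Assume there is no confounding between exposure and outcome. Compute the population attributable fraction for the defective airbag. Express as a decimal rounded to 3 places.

PAF ≈ 0.145

p₁ = 0.193, p₀ = 0.0756.
Overall risk P(Y=1) = π·p₁ + (1−π)·p₀ = 0.109×0.193 + 0.891×0.0756 = 0.088397.
Under exogeneity, PAF = [P(Y=1) − p₀] / P(Y=1).
PAF = (0.088397 − 0.0756) / 0.088397 ≈ 0.1448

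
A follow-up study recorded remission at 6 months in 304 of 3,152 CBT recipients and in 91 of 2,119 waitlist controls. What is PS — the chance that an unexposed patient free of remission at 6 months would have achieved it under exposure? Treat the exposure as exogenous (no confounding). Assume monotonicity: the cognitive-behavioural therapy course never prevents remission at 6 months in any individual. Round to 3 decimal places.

PS ≈ 0.056

p₁ = P(outcome | exposed) = 304/3152 = 0.096447
p₀ = P(outcome | unexposed) = 91/2119 = 0.042945
Under exogeneity and monotonicity, PS = (p₁ − p₀) / (1 − p₀).
PS = (0.096447 − 0.042945) / (1 − 0.042945) = 0.053502 / 0.95706 ≈ 0.0559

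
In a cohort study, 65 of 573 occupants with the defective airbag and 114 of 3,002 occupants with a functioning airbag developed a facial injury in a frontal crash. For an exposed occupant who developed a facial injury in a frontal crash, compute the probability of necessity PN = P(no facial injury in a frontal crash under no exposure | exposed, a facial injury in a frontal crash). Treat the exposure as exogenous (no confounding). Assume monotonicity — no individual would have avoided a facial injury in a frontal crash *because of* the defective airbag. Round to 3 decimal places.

p₁ = P(outcome | exposed) = 65/573 = 0.11344
p₀ = P(outcome | unexposed) = 114/3002 = 0.037975
Under exogeneity and monotonicity, PN = (p₁ − p₀) / p₁.
PN = (0.11344 − 0.037975) / 0.11344 = 0.075463 / 0.11344 ≈ 0.6652

PN ≈ 0.665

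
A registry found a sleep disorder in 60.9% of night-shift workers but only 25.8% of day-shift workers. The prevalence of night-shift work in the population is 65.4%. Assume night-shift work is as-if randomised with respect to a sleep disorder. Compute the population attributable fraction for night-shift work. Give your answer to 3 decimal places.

PAF ≈ 0.471

p₁ = 0.609, p₀ = 0.258.
Overall risk P(Y=1) = π·p₁ + (1−π)·p₀ = 0.654×0.609 + 0.346×0.258 = 0.48755.
Under exogeneity, PAF = [P(Y=1) − p₀] / P(Y=1).
PAF = (0.48755 − 0.258) / 0.48755 ≈ 0.4708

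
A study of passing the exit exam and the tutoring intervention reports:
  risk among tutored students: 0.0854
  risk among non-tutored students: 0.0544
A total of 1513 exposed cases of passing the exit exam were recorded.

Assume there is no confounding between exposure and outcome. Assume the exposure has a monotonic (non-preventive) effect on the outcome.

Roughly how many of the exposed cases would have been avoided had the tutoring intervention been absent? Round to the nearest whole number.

about 549 cases

Let p₁ = 0.0854, p₀ = 0.0544.
PN = (p₁ − p₀)/p₁ = (0.0854 − 0.0544) / 0.0854 ≈ 0.36300.
Attributable cases ≈ PN × (exposed cases) = 0.36300 × 1513 ≈ 549.22.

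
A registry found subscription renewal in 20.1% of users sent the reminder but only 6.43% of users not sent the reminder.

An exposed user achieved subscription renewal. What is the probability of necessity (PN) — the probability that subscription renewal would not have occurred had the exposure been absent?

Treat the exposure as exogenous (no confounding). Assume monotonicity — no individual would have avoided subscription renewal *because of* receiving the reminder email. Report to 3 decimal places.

p₁ = 0.201, p₀ = 0.0643.
Under exogeneity and monotonicity, PN = (p₁ − p₀) / p₁.
PN = (0.201 − 0.0643) / 0.201 = 0.1367 / 0.201 ≈ 0.6801

PN ≈ 0.680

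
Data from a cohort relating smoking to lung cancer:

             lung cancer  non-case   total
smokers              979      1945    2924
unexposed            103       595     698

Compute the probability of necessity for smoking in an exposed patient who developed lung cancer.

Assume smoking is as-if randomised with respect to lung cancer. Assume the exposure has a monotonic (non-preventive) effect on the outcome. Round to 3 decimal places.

p₁ = P(outcome | exposed) = 979/2924 = 0.33482
p₀ = P(outcome | unexposed) = 103/698 = 0.14756
Under exogeneity and monotonicity, PN = (p₁ − p₀)/p₁.
PN = (0.33482 − 0.14756) / 0.33482 ≈ 0.5593

PN ≈ 0.559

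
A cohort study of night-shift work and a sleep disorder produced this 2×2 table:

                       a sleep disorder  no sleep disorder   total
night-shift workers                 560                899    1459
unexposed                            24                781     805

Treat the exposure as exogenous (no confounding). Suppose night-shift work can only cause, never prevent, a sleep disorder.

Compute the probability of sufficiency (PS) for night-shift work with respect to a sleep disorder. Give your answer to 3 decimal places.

p₁ = P(outcome | exposed) = 560/1459 = 0.38382
p₀ = P(outcome | unexposed) = 24/805 = 0.029814
Under exogeneity and monotonicity, PS = (p₁ − p₀)/(1 − p₀).
PS = (0.38382 − 0.029814) / 0.97019 ≈ 0.3649

PS ≈ 0.365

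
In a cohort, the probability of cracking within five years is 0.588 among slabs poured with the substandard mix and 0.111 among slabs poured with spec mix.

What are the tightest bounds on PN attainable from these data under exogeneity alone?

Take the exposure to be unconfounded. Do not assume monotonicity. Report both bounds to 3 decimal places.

Let p₁ = 0.588, p₀ = 0.111.
Under exogeneity alone the bounds on PN are max{0,(p₁−p₀)/p₁} ≤ PN ≤ min{1,(1−p₀)/p₁}.
  lower = (p₁ − p₀)/p₁ = 0.477 / 0.588 ≈ 0.8112
  upper = min{1, (1 − p₀)/p₁} = 0.889 / 0.588 ≈ 1.5119 → capped at 1

0.811 ≤ PN ≤ 1.000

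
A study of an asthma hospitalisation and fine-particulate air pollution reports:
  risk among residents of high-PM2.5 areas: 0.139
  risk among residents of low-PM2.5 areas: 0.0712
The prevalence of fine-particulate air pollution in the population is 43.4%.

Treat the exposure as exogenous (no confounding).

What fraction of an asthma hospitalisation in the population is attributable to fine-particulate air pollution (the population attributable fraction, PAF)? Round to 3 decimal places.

PAF ≈ 0.292

Let p₁ = 0.139, p₀ = 0.0712.
Overall risk P(Y=1) = π·p₁ + (1−π)·p₀ = 0.434×0.139 + 0.566×0.0712 = 0.10063.
Under exogeneity, PAF = [P(Y=1) − p₀] / P(Y=1).
PAF = (0.10063 − 0.0712) / 0.10063 ≈ 0.2924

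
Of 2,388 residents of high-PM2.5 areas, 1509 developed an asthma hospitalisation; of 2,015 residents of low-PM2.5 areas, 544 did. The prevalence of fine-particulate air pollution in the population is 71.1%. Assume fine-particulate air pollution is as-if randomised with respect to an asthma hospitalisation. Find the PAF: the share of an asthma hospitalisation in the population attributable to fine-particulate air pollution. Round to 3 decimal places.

PAF ≈ 0.488

p₁ = P(outcome | exposed) = 1509/2388 = 0.63191
p₀ = P(outcome | unexposed) = 544/2015 = 0.26998
Overall risk P(Y=1) = π·p₁ + (1−π)·p₀ = 0.711×0.63191 + 0.289×0.26998 = 0.52731.
Under exogeneity, PAF = [P(Y=1) − p₀] / P(Y=1).
PAF = (0.52731 − 0.26998) / 0.52731 ≈ 0.4880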